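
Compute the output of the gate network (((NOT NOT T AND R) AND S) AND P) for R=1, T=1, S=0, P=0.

Substituting: (((NOT NOT 1 AND 1) AND 0) AND 0)
= 0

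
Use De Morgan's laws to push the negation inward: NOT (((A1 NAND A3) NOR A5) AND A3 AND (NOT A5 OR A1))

NOT ((A1 NAND A3) NOR A5) OR NOT A3 OR NOT (NOT A5 OR A1)
De Morgan's: NOT(AND of terms) = OR of negations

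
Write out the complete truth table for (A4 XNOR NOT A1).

A1 | A4 | Output
----------------
0 | 0 | 0
0 | 1 | 1
1 | 0 | 1
1 | 1 | 0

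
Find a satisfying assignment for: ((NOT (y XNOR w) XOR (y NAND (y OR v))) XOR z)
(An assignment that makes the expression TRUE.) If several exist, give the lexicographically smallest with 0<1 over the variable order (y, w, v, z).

y=0, w=0, v=0, z=0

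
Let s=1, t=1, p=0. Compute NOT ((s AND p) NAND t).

Substituting: NOT ((1 AND 0) NAND 1)
= 0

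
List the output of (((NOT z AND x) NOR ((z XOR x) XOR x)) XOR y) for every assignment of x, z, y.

x | z | y | Output
------------------
0 | 0 | 0 | 1
0 | 0 | 1 | 0
0 | 1 | 0 | 0
0 | 1 | 1 | 1
1 | 0 | 0 | 0
1 | 0 | 1 | 1
1 | 1 | 0 | 0
1 | 1 | 1 | 1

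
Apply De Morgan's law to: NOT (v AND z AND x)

NOT v OR NOT z OR NOT x
De Morgan's: NOT(AND of terms) = OR of negations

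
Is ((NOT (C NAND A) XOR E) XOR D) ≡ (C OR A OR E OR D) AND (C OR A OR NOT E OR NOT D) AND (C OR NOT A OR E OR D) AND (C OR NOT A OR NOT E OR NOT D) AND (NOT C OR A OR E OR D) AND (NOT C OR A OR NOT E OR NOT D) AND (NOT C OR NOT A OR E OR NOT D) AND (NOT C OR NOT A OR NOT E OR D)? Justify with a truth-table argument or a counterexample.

Yes, they are equivalent — the two output columns agree on all 16 assignments:
C | A | E | D | Expression 1 | Expression 2
-------------------------------------------
0 | 0 | 0 | 0 | 0 | 0
0 | 0 | 0 | 1 | 1 | 1
0 | 0 | 1 | 0 | 1 | 1
0 | 0 | 1 | 1 | 0 | 0
0 | 1 | 0 | 0 | 0 | 0
0 | 1 | 0 | 1 | 1 | 1
0 | 1 | 1 | 0 | 1 | 1
0 | 1 | 1 | 1 | 0 | 0
1 | 0 | 0 | 0 | 0 | 0
1 | 0 | 0 | 1 | 1 | 1
1 | 0 | 1 | 0 | 1 | 1
1 | 0 | 1 | 1 | 0 | 0
1 | 1 | 0 | 0 | 1 | 1
1 | 1 | 0 | 1 | 0 | 0
1 | 1 | 1 | 0 | 0 | 0
1 | 1 | 1 | 1 | 1 | 1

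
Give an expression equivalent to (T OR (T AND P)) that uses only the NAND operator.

((T NAND T) NAND (((T NAND P) NAND (T NAND P)) NAND ((T NAND P) NAND (T NAND P))))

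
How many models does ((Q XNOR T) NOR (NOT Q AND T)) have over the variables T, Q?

Satisfying assignments: (0,1)
Count: 1 out of 4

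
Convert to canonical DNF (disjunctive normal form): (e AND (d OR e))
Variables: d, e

(NOT d AND e) OR (d AND e)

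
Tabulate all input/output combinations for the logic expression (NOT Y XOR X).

X | Y | Output
--------------
0 | 0 | 1
0 | 1 | 0
1 | 0 | 0
1 | 1 | 1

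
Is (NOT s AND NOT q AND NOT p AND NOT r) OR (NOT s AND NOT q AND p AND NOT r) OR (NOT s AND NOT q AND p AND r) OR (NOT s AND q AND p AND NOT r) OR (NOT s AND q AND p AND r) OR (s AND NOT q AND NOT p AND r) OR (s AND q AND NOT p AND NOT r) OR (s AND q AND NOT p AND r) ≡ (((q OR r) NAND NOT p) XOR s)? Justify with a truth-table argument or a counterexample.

Yes, they are equivalent — the two output columns agree on all 16 assignments:
s | q | p | r | Expression 1 | Expression 2
-------------------------------------------
0 | 0 | 0 | 0 | 1 | 1
0 | 0 | 0 | 1 | 0 | 0
0 | 0 | 1 | 0 | 1 | 1
0 | 0 | 1 | 1 | 1 | 1
0 | 1 | 0 | 0 | 0 | 0
0 | 1 | 0 | 1 | 0 | 0
0 | 1 | 1 | 0 | 1 | 1
0 | 1 | 1 | 1 | 1 | 1
1 | 0 | 0 | 0 | 0 | 0
1 | 0 | 0 | 1 | 1 | 1
1 | 0 | 1 | 0 | 0 | 0
1 | 0 | 1 | 1 | 0 | 0
1 | 1 | 0 | 0 | 1 | 1
1 | 1 | 0 | 1 | 1 | 1
1 | 1 | 1 | 0 | 0 | 0
1 | 1 | 1 | 1 | 0 | 0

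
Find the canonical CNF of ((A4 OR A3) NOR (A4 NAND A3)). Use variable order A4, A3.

(A4 OR A3) AND (A4 OR NOT A3) AND (NOT A4 OR A3) AND (NOT A4 OR NOT A3)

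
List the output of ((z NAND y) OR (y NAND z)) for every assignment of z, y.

z | y | Output
--------------
0 | 0 | 1
0 | 1 | 1
1 | 0 | 1
1 | 1 | 0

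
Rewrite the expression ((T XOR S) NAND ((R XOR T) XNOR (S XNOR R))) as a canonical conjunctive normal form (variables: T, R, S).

(T OR R OR NOT S) AND (T OR NOT R OR NOT S) AND (NOT T OR R OR S) AND (NOT T OR NOT R OR S)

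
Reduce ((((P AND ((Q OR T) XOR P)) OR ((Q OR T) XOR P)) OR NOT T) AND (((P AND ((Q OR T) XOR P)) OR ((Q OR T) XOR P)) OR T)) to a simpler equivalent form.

By distribution ((E OR v) AND (E OR NOT v) = E) then absorption (E OR (E AND v) = E):
= ((Q OR T) XOR P)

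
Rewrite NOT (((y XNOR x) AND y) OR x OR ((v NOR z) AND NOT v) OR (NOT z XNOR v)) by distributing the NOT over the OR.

NOT ((y XNOR x) AND y) AND NOT x AND NOT ((v NOR z) AND NOT v) AND NOT (NOT z XNOR v)
De Morgan's: NOT(OR of terms) = AND of negations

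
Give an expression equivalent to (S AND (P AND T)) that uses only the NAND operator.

((S NAND ((P NAND T) NAND (P NAND T))) NAND (S NAND ((P NAND T) NAND (P NAND T))))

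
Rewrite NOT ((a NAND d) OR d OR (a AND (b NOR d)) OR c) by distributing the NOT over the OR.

NOT (a NAND d) AND NOT d AND NOT (a AND (b NOR d)) AND NOT c
De Morgan's: NOT(OR of terms) = AND of negations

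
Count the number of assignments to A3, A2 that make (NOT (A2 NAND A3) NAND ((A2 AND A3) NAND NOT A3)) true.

Satisfying assignments: (0,0), (0,1), (1,0)
Count: 3 out of 4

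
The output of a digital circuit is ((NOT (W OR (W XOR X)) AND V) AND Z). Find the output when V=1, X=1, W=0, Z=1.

Substituting: ((NOT (0 OR (0 XOR 1)) AND 1) AND 1)
= 0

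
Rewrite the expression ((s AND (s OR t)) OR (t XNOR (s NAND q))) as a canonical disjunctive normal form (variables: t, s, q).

(NOT t AND s AND NOT q) OR (NOT t AND s AND q) OR (t AND NOT s AND NOT q) OR (t AND NOT s AND q) OR (t AND s AND NOT q) OR (t AND s AND q)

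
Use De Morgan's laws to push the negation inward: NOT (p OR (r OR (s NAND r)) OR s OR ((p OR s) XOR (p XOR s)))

NOT p AND NOT (r OR (s NAND r)) AND NOT s AND NOT ((p OR s) XOR (p XOR s))
De Morgan's: NOT(OR of terms) = AND of negations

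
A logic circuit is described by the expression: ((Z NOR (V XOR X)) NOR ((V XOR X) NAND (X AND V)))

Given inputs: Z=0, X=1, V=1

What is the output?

Substituting: ((0 NOR (1 XOR 1)) NOR ((1 XOR 1) NAND (1 AND 1)))
= 0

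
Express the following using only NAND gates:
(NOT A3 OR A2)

(((A3 NAND A3) NAND (A3 NAND A3)) NAND (A2 NAND A2))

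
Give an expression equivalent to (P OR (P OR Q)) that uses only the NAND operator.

((P NAND P) NAND (((P NAND P) NAND (Q NAND Q)) NAND ((P NAND P) NAND (Q NAND Q))))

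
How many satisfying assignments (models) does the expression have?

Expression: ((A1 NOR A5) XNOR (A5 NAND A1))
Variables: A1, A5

Satisfying assignments: (0,0), (1,1)
Count: 2 out of 4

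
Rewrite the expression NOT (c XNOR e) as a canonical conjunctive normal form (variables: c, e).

(c OR e) AND (NOT c OR NOT e)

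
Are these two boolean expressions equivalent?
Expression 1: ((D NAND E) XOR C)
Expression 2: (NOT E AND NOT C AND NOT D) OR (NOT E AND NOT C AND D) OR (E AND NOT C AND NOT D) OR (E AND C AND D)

Yes, they are equivalent — the two output columns agree on all 8 assignments:
E | C | D | Expression 1 | Expression 2
---------------------------------------
0 | 0 | 0 | 1 | 1
0 | 0 | 1 | 1 | 1
0 | 1 | 0 | 0 | 0
0 | 1 | 1 | 0 | 0
1 | 0 | 0 | 1 | 1
1 | 0 | 1 | 0 | 0
1 | 1 | 0 | 0 | 0
1 | 1 | 1 | 1 | 1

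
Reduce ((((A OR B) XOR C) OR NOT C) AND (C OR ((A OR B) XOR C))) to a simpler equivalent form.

By distribution ((E OR v) AND (E OR NOT v) = E):
= ((A OR B) XOR C)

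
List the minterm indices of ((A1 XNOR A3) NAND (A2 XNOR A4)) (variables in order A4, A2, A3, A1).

Σm(1, 2, 4, 5, 6, 7, 8, 9, 10, 11, 13, 14) = (NOT A4 AND NOT A2 AND NOT A3 AND A1) OR (NOT A4 AND NOT A2 AND A3 AND NOT A1) OR (NOT A4 AND A2 AND NOT A3 AND NOT A1) OR (NOT A4 AND A2 AND NOT A3 AND A1) OR (NOT A4 AND A2 AND A3 AND NOT A1) OR (NOT A4 AND A2 AND A3 AND A1) OR (A4 AND NOT A2 AND NOT A3 AND NOT A1) OR (A4 AND NOT A2 AND NOT A3 AND A1) OR (A4 AND NOT A2 AND A3 AND NOT A1) OR (A4 AND NOT A2 AND A3 AND A1) OR (A4 AND A2 AND NOT A3 AND A1) OR (A4 AND A2 AND A3 AND NOT A1)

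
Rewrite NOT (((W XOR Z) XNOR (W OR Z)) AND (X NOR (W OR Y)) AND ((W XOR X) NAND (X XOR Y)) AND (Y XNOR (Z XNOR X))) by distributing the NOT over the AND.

NOT ((W XOR Z) XNOR (W OR Z)) OR NOT (X NOR (W OR Y)) OR NOT ((W XOR X) NAND (X XOR Y)) OR NOT (Y XNOR (Z XNOR X))
De Morgan's: NOT(AND of terms) = OR of negations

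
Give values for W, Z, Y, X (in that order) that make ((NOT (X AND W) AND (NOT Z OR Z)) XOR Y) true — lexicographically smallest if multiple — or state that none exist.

W=0, Z=0, Y=0, X=0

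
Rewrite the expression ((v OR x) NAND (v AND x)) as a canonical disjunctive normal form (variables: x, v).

(NOT x AND NOT v) OR (NOT x AND v) OR (x AND NOT v)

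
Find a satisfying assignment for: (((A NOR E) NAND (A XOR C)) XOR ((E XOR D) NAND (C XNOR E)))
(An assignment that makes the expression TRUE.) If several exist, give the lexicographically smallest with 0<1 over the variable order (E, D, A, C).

E=0, D=0, A=0, C=1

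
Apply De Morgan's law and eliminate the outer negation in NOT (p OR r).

NOT p AND NOT r
De Morgan's: NOT(OR of terms) = AND of negations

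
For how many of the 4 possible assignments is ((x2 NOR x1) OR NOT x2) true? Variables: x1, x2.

Satisfying assignments: (0,0), (1,0)
Count: 2 out of 4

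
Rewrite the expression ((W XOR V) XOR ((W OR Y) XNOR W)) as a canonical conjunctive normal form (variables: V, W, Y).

(V OR W OR NOT Y) AND (V OR NOT W OR Y) AND (V OR NOT W OR NOT Y) AND (NOT V OR W OR Y)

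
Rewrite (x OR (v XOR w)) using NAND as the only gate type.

((x NAND x) NAND (((v NAND (v NAND w)) NAND (w NAND (v NAND w))) NAND ((v NAND (v NAND w)) NAND (w NAND (v NAND w)))))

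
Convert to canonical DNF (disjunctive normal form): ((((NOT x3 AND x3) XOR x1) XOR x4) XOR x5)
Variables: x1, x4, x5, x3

(NOT x1 AND NOT x4 AND x5 AND NOT x3) OR (NOT x1 AND NOT x4 AND x5 AND x3) OR (NOT x1 AND x4 AND NOT x5 AND NOT x3) OR (NOT x1 AND x4 AND NOT x5 AND x3) OR (x1 AND NOT x4 AND NOT x5 AND NOT x3) OR (x1 AND NOT x4 AND NOT x5 AND x3) OR (x1 AND x4 AND x5 AND NOT x3) OR (x1 AND x4 AND x5 AND x3)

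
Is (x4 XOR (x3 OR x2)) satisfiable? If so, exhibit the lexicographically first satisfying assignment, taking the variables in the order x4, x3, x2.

x4=0, x3=0, x2=1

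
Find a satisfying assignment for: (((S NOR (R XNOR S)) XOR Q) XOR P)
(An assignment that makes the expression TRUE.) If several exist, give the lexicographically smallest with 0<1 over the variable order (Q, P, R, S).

Q=0, P=0, R=1, S=0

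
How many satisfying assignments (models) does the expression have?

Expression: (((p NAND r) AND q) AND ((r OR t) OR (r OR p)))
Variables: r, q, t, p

Satisfying assignments: (0,1,0,1), (0,1,1,0), (0,1,1,1), (1,1,0,0), (1,1,1,0)
Count: 5 out of 16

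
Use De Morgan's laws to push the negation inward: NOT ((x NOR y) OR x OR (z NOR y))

NOT (x NOR y) AND NOT x AND NOT (z NOR y)
De Morgan's: NOT(OR of terms) = AND of negations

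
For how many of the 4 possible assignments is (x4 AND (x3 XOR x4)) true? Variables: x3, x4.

Satisfying assignments: (0,1)
Count: 1 out of 4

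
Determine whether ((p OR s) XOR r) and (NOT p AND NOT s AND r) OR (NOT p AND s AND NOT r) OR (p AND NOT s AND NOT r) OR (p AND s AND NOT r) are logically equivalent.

Yes, they are equivalent — the two output columns agree on all 8 assignments:
p | s | r | Expression 1 | Expression 2
---------------------------------------
0 | 0 | 0 | 0 | 0
0 | 0 | 1 | 1 | 1
0 | 1 | 0 | 1 | 1
0 | 1 | 1 | 0 | 0
1 | 0 | 0 | 1 | 1
1 | 0 | 1 | 0 | 0
1 | 1 | 0 | 1 | 1
1 | 1 | 1 | 0 | 0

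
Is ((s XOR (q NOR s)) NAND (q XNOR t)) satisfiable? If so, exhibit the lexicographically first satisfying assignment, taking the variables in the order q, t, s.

q=0, t=1, s=0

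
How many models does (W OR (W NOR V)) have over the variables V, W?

Satisfying assignments: (0,0), (0,1), (1,1)
Count: 3 out of 4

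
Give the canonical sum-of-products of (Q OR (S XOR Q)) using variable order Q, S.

Σm(1, 2, 3) = (NOT Q AND S) OR (Q AND NOT S) OR (Q AND S)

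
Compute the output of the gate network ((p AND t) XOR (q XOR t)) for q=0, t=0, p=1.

Substituting: ((1 AND 0) XOR (0 XOR 0))
= 0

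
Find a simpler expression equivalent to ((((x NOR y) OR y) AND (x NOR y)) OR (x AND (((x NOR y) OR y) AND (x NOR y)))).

By absorption (E OR (E AND v) = E) then absorption (E AND (E OR v) = E):
= (x NOR y)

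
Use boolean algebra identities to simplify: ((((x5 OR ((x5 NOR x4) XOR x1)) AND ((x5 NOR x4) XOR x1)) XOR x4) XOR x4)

By XOR self-cancellation ((E XOR v) XOR v = E) then absorption (E AND (E OR v) = E):
= ((x5 NOR x4) XOR x1)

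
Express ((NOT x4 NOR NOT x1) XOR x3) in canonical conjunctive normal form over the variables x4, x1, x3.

(x4 OR x1 OR x3) AND (x4 OR NOT x1 OR x3) AND (NOT x4 OR x1 OR x3) AND (NOT x4 OR NOT x1 OR NOT x3)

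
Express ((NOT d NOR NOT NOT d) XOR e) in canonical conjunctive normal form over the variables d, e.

(d OR e) AND (NOT d OR e)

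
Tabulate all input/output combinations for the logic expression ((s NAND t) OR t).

s | t | Output
--------------
0 | 0 | 1
0 | 1 | 1
1 | 0 | 1
1 | 1 | 1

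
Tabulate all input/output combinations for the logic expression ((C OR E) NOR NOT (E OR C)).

C | E | Output
--------------
0 | 0 | 0
0 | 1 | 0
1 | 0 | 0
1 | 1 | 0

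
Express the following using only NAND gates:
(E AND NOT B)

((E NAND (B NAND B)) NAND (E NAND (B NAND B)))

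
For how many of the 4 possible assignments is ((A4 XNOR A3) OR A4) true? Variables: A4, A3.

Satisfying assignments: (0,0), (1,0), (1,1)
Count: 3 out of 4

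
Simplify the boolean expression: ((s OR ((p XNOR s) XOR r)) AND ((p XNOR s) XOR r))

By absorption (E AND (E OR v) = E):
= ((p XNOR s) XOR r)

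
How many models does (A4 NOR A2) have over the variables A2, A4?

Satisfying assignments: (0,0)
Count: 1 out of 4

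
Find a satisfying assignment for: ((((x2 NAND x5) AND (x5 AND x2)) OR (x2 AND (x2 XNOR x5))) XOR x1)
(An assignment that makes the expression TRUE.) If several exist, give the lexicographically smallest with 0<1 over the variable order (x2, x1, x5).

x2=0, x1=1, x5=0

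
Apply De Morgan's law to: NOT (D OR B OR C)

NOT D AND NOT B AND NOT C
De Morgan's: NOT(OR of terms) = AND of negations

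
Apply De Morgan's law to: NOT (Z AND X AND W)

NOT Z OR NOT X OR NOT W
De Morgan's: NOT(AND of terms) = OR of negations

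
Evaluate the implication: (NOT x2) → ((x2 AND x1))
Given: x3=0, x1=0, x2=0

Antecedent (NOT x2) = 1; consequent ((x2 AND x1)) = 0.
1 → 0 = 0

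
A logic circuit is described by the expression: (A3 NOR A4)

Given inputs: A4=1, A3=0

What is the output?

Substituting: (0 NOR 1)
= 0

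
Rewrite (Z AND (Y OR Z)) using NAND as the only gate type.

((Z NAND ((Y NAND Y) NAND (Z NAND Z))) NAND (Z NAND ((Y NAND Y) NAND (Z NAND Z))))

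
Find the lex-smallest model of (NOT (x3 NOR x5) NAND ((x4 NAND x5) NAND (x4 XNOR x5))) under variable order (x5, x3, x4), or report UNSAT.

x5=0, x3=0, x4=0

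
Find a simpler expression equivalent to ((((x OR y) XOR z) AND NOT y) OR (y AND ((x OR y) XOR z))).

By distribution ((E AND v) OR (E AND NOT v) = E):
= ((x OR y) XOR z)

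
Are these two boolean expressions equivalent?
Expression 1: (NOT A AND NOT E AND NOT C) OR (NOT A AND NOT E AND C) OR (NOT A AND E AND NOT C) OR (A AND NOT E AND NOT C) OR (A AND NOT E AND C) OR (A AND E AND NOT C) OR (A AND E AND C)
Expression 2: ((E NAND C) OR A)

Yes, they are equivalent — the two output columns agree on all 8 assignments:
A | E | C | Expression 1 | Expression 2
---------------------------------------
0 | 0 | 0 | 1 | 1
0 | 0 | 1 | 1 | 1
0 | 1 | 0 | 1 | 1
0 | 1 | 1 | 0 | 0
1 | 0 | 0 | 1 | 1
1 | 0 | 1 | 1 | 1
1 | 1 | 0 | 1 | 1
1 | 1 | 1 | 1 | 1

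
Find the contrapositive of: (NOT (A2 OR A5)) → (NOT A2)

Contrapositive: A2 → (A2 OR A5)
Note: A statement and its contrapositive are logically equivalent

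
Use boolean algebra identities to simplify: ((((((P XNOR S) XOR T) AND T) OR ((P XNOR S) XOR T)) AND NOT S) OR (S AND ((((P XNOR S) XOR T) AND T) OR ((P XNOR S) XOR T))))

By distribution ((E AND v) OR (E AND NOT v) = E) then absorption (E OR (E AND v) = E):
= ((P XNOR S) XOR T)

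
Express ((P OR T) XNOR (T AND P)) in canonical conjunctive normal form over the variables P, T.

(P OR NOT T) AND (NOT P OR T)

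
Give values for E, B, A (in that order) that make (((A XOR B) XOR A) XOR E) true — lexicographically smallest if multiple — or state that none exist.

E=0, B=1, A=0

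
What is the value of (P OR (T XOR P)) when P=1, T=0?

Substituting: (1 OR (0 XOR 1))
= 1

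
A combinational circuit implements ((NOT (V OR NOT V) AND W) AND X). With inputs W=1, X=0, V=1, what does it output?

Substituting: ((NOT (1 OR NOT 1) AND 1) AND 0)
= 0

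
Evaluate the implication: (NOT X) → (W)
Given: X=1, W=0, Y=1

Antecedent (NOT X) = 0; consequent (W) = 0.
0 → 0 = 1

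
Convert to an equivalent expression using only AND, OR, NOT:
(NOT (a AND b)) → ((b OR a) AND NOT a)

(a AND b) OR ((b OR a) AND NOT a)
(Implication elimination: A → B = NOT A OR B)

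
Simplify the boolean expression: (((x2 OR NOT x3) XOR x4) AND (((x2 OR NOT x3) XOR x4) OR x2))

By absorption (E AND (E OR v) = E):
= ((x2 OR NOT x3) XOR x4)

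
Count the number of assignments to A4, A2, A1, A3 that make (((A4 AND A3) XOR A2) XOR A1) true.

Satisfying assignments: (0,0,1,0), (0,0,1,1), (0,1,0,0), (0,1,0,1), (1,0,0,1), (1,0,1,0), (1,1,0,0), (1,1,1,1)
Count: 8 out of 16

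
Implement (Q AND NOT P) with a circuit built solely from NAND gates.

((Q NAND (P NAND P)) NAND (Q NAND (P NAND P)))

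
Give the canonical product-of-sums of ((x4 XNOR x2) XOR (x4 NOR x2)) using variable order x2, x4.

ΠM(0, 1, 2) = (x2 OR x4) AND (x2 OR NOT x4) AND (NOT x2 OR x4)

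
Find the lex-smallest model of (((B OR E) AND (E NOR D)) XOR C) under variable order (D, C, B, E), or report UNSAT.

D=0, C=0, B=1, E=0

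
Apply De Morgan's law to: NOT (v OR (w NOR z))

NOT v AND NOT (w NOR z)
De Morgan's: NOT(OR of terms) = AND of negations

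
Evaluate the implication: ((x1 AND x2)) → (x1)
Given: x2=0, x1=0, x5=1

Antecedent ((x1 AND x2)) = 0; consequent (x1) = 0.
0 → 0 = 1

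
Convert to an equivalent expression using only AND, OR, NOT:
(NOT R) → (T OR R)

R OR (T OR R)
(Implication elimination: A → B = NOT A OR B)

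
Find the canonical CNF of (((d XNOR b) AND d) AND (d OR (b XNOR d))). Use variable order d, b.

(d OR b) AND (d OR NOT b) AND (NOT d OR b)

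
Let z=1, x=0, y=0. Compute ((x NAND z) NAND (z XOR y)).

Substituting: ((0 NAND 1) NAND (1 XOR 0))
= 0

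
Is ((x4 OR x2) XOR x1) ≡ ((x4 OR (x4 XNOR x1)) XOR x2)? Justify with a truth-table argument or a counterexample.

No. Counterexample: with x4=0, x1=0, x2=0, Expression 1 = 0 but Expression 2 = 1.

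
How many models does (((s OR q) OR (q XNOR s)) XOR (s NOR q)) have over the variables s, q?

Satisfying assignments: (0,1), (1,0), (1,1)
Count: 3 out of 4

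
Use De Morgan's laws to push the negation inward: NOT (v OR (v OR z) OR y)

NOT v AND NOT (v OR z) AND NOT y
De Morgan's: NOT(OR of terms) = AND of negations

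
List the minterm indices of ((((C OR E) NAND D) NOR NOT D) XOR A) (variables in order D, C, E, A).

Σm(1, 3, 5, 7, 9, 10, 12, 14) = (NOT D AND NOT C AND NOT E AND A) OR (NOT D AND NOT C AND E AND A) OR (NOT D AND C AND NOT E AND A) OR (NOT D AND C AND E AND A) OR (D AND NOT C AND NOT E AND A) OR (D AND NOT C AND E AND NOT A) OR (D AND C AND NOT E AND NOT A) OR (D AND C AND E AND NOT A)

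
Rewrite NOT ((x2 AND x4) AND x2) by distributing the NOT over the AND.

NOT (x2 AND x4) OR NOT x2
De Morgan's: NOT(AND of terms) = OR of negations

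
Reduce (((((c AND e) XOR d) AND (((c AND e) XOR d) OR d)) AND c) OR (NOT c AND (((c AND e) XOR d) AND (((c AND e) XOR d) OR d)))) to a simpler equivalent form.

By distribution ((E AND v) OR (E AND NOT v) = E) then absorption (E AND (E OR v) = E):
= ((c AND e) XOR d)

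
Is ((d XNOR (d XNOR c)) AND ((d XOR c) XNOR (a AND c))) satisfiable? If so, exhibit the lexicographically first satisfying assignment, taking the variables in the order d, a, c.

d=0, a=1, c=1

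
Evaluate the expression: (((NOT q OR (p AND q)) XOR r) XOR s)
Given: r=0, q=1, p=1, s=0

Substituting: (((NOT 1 OR (1 AND 1)) XOR 0) XOR 0)
= 1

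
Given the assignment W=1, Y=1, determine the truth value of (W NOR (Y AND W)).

Substituting: (1 NOR (1 AND 1))
= 0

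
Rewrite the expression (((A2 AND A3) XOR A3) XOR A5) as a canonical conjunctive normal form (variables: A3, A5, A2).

(A3 OR A5 OR A2) AND (A3 OR A5 OR NOT A2) AND (NOT A3 OR A5 OR NOT A2) AND (NOT A3 OR NOT A5 OR A2)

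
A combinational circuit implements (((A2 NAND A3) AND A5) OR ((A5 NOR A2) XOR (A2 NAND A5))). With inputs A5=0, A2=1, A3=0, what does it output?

Substituting: (((1 NAND 0) AND 0) OR ((0 NOR 1) XOR (1 NAND 0)))
= 1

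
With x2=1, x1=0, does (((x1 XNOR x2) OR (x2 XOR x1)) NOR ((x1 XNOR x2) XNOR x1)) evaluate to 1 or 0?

Substituting: (((0 XNOR 1) OR (1 XOR 0)) NOR ((0 XNOR 1) XNOR 0))
= 0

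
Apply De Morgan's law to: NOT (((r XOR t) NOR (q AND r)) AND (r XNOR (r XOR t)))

NOT ((r XOR t) NOR (q AND r)) OR NOT (r XNOR (r XOR t))
De Morgan's: NOT(AND of terms) = OR of negations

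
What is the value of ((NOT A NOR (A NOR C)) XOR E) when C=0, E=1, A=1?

Substituting: ((NOT 1 NOR (1 NOR 0)) XOR 1)
= 0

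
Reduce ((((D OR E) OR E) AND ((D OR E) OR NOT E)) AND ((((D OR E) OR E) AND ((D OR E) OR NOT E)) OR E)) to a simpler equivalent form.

By absorption (E AND (E OR v) = E) then distribution ((E OR v) AND (E OR NOT v) = E):
= (D OR E)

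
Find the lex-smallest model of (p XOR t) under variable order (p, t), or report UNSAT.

p=0, t=1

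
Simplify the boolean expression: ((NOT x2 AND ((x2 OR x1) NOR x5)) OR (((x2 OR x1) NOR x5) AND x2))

By distribution ((E AND v) OR (E AND NOT v) = E):
= ((x2 OR x1) NOR x5)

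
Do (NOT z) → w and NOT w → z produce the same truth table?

Yes, Contrapositive is always equivalent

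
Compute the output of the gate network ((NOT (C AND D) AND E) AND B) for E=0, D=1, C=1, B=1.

Substituting: ((NOT (1 AND 1) AND 0) AND 1)
= 0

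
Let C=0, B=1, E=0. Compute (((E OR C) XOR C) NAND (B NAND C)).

Substituting: (((0 OR 0) XOR 0) NAND (1 NAND 0))
= 1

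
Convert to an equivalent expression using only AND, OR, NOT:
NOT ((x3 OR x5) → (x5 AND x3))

(x3 OR x5) AND NOT (x5 AND x3)
(Negated implication: NOT(A → B) = A AND NOT B)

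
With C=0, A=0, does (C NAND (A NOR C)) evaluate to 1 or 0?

Substituting: (0 NAND (0 NOR 0))
= 1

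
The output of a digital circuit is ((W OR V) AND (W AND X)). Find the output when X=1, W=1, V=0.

Substituting: ((1 OR 0) AND (1 AND 1))
= 1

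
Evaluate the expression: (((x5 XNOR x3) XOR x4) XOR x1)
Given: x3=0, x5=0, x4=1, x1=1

Substituting: (((0 XNOR 0) XOR 1) XOR 1)
= 1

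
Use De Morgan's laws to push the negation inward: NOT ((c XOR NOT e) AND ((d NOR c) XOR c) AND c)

NOT (c XOR NOT e) OR NOT ((d NOR c) XOR c) OR NOT c
De Morgan's: NOT(AND of terms) = OR of negations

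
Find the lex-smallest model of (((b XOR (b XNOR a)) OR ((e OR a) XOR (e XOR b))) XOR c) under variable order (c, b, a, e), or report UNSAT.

c=0, b=0, a=0, e=0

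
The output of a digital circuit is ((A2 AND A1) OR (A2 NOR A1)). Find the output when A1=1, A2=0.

Substituting: ((0 AND 1) OR (0 NOR 1))
= 0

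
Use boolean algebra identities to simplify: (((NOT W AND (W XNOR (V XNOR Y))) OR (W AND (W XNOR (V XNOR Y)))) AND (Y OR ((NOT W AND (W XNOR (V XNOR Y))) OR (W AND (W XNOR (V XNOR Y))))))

By absorption (E AND (E OR v) = E) then distribution ((E AND v) OR (E AND NOT v) = E):
= (W XNOR (V XNOR Y))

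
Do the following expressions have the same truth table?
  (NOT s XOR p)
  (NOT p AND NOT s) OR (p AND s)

Yes, they are equivalent — the two output columns agree on all 4 assignments:
p | s | Expression 1 | Expression 2
-----------------------------------
0 | 0 | 1 | 1
0 | 1 | 0 | 0
1 | 0 | 0 | 0
1 | 1 | 1 | 1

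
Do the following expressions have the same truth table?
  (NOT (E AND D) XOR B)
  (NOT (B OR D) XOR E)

No. Counterexample: with B=0, E=0, D=1, Expression 1 = 1 but Expression 2 = 0.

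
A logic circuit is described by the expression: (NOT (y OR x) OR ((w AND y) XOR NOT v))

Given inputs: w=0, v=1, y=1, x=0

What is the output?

Substituting: (NOT (1 OR 0) OR ((0 AND 1) XOR NOT 1))
= 0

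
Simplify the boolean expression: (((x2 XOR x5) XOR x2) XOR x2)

By XOR self-cancellation ((E XOR v) XOR v = E):
= (x2 XOR x5)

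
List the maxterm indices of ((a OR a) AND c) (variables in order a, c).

ΠM(0, 1, 2) = (a OR c) AND (a OR NOT c) AND (NOT a OR c)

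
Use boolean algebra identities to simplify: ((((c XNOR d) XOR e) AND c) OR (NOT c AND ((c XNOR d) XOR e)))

By distribution ((E AND v) OR (E AND NOT v) = E):
= ((c XNOR d) XOR e)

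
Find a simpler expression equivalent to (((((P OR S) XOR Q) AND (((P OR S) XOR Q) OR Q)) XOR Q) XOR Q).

By XOR self-cancellation ((E XOR v) XOR v = E) then absorption (E AND (E OR v) = E):
= ((P OR S) XOR Q)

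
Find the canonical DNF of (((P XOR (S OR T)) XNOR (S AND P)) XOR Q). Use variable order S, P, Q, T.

(NOT S AND NOT P AND NOT Q AND NOT T) OR (NOT S AND NOT P AND Q AND T) OR (NOT S AND P AND NOT Q AND T) OR (NOT S AND P AND Q AND NOT T) OR (S AND NOT P AND Q AND NOT T) OR (S AND NOT P AND Q AND T) OR (S AND P AND Q AND NOT T) OR (S AND P AND Q AND T)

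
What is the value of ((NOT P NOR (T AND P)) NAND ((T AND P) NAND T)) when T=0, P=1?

Substituting: ((NOT 1 NOR (0 AND 1)) NAND ((0 AND 1) NAND 0))
= 0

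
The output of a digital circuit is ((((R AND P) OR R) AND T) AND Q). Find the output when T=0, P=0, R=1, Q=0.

Substituting: ((((1 AND 0) OR 1) AND 0) AND 0)
= 0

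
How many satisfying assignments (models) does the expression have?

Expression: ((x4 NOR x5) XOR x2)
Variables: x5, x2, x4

Satisfying assignments: (0,0,0), (0,1,1), (1,1,0), (1,1,1)
Count: 4 out of 8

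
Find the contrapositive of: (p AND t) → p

Contrapositive: NOT p → NOT (p AND t)
Note: A statement and its contrapositive are logically equivalent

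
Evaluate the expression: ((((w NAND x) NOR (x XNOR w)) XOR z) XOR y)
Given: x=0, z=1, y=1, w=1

Substituting: ((((1 NAND 0) NOR (0 XNOR 1)) XOR 1) XOR 1)
= 0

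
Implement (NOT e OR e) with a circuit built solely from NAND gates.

(((e NAND e) NAND (e NAND e)) NAND (e NAND e))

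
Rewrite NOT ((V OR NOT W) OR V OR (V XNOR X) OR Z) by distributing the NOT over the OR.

NOT (V OR NOT W) AND NOT V AND NOT (V XNOR X) AND NOT Z
De Morgan's: NOT(OR of terms) = AND of negations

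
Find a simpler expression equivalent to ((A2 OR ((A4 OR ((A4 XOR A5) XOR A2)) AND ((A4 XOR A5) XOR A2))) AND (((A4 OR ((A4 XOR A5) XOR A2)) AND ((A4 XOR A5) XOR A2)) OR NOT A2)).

By distribution ((E OR v) AND (E OR NOT v) = E) then absorption (E AND (E OR v) = E):
= ((A4 XOR A5) XOR A2)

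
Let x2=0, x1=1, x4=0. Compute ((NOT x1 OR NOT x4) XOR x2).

Substituting: ((NOT 1 OR NOT 0) XOR 0)
= 1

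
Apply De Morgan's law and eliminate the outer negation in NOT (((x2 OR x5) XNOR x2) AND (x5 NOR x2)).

NOT ((x2 OR x5) XNOR x2) OR NOT (x5 NOR x2)
De Morgan's: NOT(AND of terms) = OR of negations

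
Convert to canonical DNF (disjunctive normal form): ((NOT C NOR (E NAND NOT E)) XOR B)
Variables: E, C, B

(NOT E AND NOT C AND B) OR (NOT E AND C AND B) OR (E AND NOT C AND B) OR (E AND C AND B)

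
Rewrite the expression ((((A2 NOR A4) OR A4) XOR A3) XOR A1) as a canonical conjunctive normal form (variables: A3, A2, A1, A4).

(A3 OR A2 OR NOT A1 OR A4) AND (A3 OR A2 OR NOT A1 OR NOT A4) AND (A3 OR NOT A2 OR A1 OR A4) AND (A3 OR NOT A2 OR NOT A1 OR NOT A4) AND (NOT A3 OR A2 OR A1 OR A4) AND (NOT A3 OR A2 OR A1 OR NOT A4) AND (NOT A3 OR NOT A2 OR A1 OR NOT A4) AND (NOT A3 OR NOT A2 OR NOT A1 OR A4)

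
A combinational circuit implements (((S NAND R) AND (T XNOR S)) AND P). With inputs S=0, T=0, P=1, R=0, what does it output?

Substituting: (((0 NAND 0) AND (0 XNOR 0)) AND 1)
= 1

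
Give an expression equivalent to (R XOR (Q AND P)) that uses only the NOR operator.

((((R NOR ((Q NOR Q) NOR (P NOR P))) NOR (R NOR ((Q NOR Q) NOR (P NOR P)))) NOR ((R NOR ((Q NOR Q) NOR (P NOR P))) NOR (R NOR ((Q NOR Q) NOR (P NOR P))))) NOR ((((R NOR R) NOR (((Q NOR Q) NOR (P NOR P)) NOR ((Q NOR Q) NOR (P NOR P)))) NOR ((R NOR R) NOR (((Q NOR Q) NOR (P NOR P)) NOR ((Q NOR Q) NOR (P NOR P))))) NOR (((R NOR R) NOR (((Q NOR Q) NOR (P NOR P)) NOR ((Q NOR Q) NOR (P NOR P)))) NOR ((R NOR R) NOR (((Q NOR Q) NOR (P NOR P)) NOR ((Q NOR Q) NOR (P NOR P)))))))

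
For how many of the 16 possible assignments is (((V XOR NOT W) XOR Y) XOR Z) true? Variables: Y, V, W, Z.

Satisfying assignments: (0,0,0,0), (0,0,1,1), (0,1,0,1), (0,1,1,0), (1,0,0,1), (1,0,1,0), (1,1,0,0), (1,1,1,1)
Count: 8 out of 16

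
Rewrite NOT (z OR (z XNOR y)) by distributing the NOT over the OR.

NOT z AND NOT (z XNOR y)
De Morgan's: NOT(OR of terms) = AND of negations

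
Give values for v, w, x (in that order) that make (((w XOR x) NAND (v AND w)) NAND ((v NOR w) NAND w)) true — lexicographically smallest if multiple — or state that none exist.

v=1, w=1, x=0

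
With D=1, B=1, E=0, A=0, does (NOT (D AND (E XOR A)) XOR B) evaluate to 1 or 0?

Substituting: (NOT (1 AND (0 XOR 0)) XOR 1)
= 0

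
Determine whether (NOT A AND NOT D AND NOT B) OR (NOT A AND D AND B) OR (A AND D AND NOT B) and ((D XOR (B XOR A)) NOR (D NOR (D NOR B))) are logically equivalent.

Yes, they are equivalent — the two output columns agree on all 8 assignments:
A | D | B | Expression 1 | Expression 2
---------------------------------------
0 | 0 | 0 | 1 | 1
0 | 0 | 1 | 0 | 0
0 | 1 | 0 | 0 | 0
0 | 1 | 1 | 1 | 1
1 | 0 | 0 | 0 | 0
1 | 0 | 1 | 0 | 0
1 | 1 | 0 | 1 | 1
1 | 1 | 1 | 0 | 0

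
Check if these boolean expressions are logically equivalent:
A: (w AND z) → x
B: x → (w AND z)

No, Converse is not equivalent to original (counterexample: z=0, w=0, x=1)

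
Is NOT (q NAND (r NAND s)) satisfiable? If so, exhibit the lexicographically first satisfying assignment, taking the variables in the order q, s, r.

q=1, s=0, r=0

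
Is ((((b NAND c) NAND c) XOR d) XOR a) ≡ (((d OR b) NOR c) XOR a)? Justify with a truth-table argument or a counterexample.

No. Counterexample: with c=0, b=1, d=0, a=0, Expression 1 = 1 but Expression 2 = 0.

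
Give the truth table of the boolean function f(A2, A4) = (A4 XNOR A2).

A2 | A4 | Output
----------------
0 | 0 | 1
0 | 1 | 0
1 | 0 | 0
1 | 1 | 1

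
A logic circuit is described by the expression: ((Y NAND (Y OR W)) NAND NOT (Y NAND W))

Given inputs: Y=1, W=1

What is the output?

Substituting: ((1 NAND (1 OR 1)) NAND NOT (1 NAND 1))
= 1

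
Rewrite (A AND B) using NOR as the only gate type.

((A NOR A) NOR (B NOR B))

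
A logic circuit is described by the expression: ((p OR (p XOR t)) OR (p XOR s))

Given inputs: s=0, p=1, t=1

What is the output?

Substituting: ((1 OR (1 XOR 1)) OR (1 XOR 0))
= 1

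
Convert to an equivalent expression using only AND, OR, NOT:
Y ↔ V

(Y AND V) OR (NOT Y AND NOT V)
(Biconditional = both true or both false)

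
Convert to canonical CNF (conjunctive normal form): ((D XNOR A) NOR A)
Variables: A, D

(A OR D) AND (NOT A OR D) AND (NOT A OR NOT D)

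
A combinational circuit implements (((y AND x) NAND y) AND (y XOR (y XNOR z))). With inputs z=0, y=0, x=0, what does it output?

Substituting: (((0 AND 0) NAND 0) AND (0 XOR (0 XNOR 0)))
= 1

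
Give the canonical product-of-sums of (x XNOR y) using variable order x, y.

ΠM(1, 2) = (x OR NOT y) AND (NOT x OR y)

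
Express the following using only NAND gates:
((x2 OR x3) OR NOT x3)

((((x2 NAND x2) NAND (x3 NAND x3)) NAND ((x2 NAND x2) NAND (x3 NAND x3))) NAND ((x3 NAND x3) NAND (x3 NAND x3)))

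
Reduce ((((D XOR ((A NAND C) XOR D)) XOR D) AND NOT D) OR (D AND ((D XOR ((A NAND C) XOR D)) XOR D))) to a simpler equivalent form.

By distribution ((E AND v) OR (E AND NOT v) = E) then XOR self-cancellation ((E XOR v) XOR v = E):
= ((A NAND C) XOR D)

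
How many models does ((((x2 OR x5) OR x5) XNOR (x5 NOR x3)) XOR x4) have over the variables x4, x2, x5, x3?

Satisfying assignments: (0,0,0,1), (0,1,0,0), (1,0,0,0), (1,0,1,0), (1,0,1,1), (1,1,0,1), (1,1,1,0), (1,1,1,1)
Count: 8 out of 16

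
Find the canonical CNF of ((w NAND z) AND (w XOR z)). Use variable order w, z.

(w OR z) AND (NOT w OR NOT z)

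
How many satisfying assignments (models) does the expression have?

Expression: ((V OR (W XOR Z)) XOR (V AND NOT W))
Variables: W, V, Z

Satisfying assignments: (0,0,1), (1,0,0), (1,1,0), (1,1,1)
Count: 4 out of 8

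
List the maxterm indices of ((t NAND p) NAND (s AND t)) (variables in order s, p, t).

ΠM(5) = (NOT s OR p OR NOT t)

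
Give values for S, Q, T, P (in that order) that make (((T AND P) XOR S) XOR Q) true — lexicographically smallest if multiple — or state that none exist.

S=0, Q=0, T=1, P=1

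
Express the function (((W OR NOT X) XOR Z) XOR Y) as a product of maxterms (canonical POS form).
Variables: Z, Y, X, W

ΠM(2, 4, 5, 7, 8, 9, 11, 14) = (Z OR Y OR NOT X OR W) AND (Z OR NOT Y OR X OR W) AND (Z OR NOT Y OR X OR NOT W) AND (Z OR NOT Y OR NOT X OR NOT W) AND (NOT Z OR Y OR X OR W) AND (NOT Z OR Y OR X OR NOT W) AND (NOT Z OR Y OR NOT X OR NOT W) AND (NOT Z OR NOT Y OR NOT X OR W)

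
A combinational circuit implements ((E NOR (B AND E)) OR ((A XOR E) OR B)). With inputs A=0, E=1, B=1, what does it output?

Substituting: ((1 NOR (1 AND 1)) OR ((0 XOR 1) OR 1))
= 1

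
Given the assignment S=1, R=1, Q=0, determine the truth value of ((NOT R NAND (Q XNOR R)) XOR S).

Substituting: ((NOT 1 NAND (0 XNOR 1)) XOR 1)
= 0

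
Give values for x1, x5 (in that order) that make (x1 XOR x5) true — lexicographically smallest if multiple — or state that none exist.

x1=0, x5=1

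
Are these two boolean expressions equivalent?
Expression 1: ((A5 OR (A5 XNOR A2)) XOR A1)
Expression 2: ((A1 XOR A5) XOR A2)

No. Counterexample: with A2=0, A1=0, A5=0, Expression 1 = 1 but Expression 2 = 0.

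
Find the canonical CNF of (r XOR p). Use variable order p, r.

(p OR r) AND (NOT p OR NOT r)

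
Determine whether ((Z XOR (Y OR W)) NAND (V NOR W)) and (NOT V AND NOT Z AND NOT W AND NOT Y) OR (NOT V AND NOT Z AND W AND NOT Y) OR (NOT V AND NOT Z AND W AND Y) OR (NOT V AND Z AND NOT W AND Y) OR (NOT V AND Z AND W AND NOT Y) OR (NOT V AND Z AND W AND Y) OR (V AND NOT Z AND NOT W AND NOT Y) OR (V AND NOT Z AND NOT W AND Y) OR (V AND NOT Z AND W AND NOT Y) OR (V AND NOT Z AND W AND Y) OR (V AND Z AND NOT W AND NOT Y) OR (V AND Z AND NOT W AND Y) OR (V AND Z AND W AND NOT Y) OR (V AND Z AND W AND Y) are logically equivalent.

Yes, they are equivalent — the two output columns agree on all 16 assignments:
V | Z | W | Y | Expression 1 | Expression 2
-------------------------------------------
0 | 0 | 0 | 0 | 1 | 1
0 | 0 | 0 | 1 | 0 | 0
0 | 0 | 1 | 0 | 1 | 1
0 | 0 | 1 | 1 | 1 | 1
0 | 1 | 0 | 0 | 0 | 0
0 | 1 | 0 | 1 | 1 | 1
0 | 1 | 1 | 0 | 1 | 1
0 | 1 | 1 | 1 | 1 | 1
1 | 0 | 0 | 0 | 1 | 1
1 | 0 | 0 | 1 | 1 | 1
1 | 0 | 1 | 0 | 1 | 1
1 | 0 | 1 | 1 | 1 | 1
1 | 1 | 0 | 0 | 1 | 1
1 | 1 | 0 | 1 | 1 | 1
1 | 1 | 1 | 0 | 1 | 1
1 | 1 | 1 | 1 | 1 | 1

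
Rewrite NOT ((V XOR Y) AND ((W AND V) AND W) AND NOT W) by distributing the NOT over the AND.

NOT (V XOR Y) OR NOT ((W AND V) AND W) OR W
De Morgan's: NOT(AND of terms) = OR of negations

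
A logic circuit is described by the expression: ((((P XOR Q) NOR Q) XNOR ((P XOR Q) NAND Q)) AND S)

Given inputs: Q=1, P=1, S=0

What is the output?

Substituting: ((((1 XOR 1) NOR 1) XNOR ((1 XOR 1) NAND 1)) AND 0)
= 0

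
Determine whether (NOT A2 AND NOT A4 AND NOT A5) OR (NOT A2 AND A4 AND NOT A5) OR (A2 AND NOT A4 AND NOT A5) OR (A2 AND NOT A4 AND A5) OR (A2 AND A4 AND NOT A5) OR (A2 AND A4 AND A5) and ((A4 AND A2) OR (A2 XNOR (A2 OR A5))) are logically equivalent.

Yes, they are equivalent — the two output columns agree on all 8 assignments:
A2 | A4 | A5 | Expression 1 | Expression 2
------------------------------------------
0 | 0 | 0 | 1 | 1
0 | 0 | 1 | 0 | 0
0 | 1 | 0 | 1 | 1
0 | 1 | 1 | 0 | 0
1 | 0 | 0 | 1 | 1
1 | 0 | 1 | 1 | 1
1 | 1 | 0 | 1 | 1
1 | 1 | 1 | 1 | 1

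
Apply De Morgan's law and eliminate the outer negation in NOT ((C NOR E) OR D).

NOT (C NOR E) AND NOT D
De Morgan's: NOT(OR of terms) = AND of negations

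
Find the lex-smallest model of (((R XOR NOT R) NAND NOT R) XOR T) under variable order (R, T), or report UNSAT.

R=0, T=1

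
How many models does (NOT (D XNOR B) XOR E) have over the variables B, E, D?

Satisfying assignments: (0,0,1), (0,1,0), (1,0,0), (1,1,1)
Count: 4 out of 8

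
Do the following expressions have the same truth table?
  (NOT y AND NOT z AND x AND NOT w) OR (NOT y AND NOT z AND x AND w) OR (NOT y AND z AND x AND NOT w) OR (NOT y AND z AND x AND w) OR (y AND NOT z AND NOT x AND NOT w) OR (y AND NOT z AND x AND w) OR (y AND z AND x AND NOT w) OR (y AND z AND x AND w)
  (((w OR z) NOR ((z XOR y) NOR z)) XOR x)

Yes, they are equivalent — the two output columns agree on all 16 assignments:
y | z | x | w | Expression 1 | Expression 2
-------------------------------------------
0 | 0 | 0 | 0 | 0 | 0
0 | 0 | 0 | 1 | 0 | 0
0 | 0 | 1 | 0 | 1 | 1
0 | 0 | 1 | 1 | 1 | 1
0 | 1 | 0 | 0 | 0 | 0
0 | 1 | 0 | 1 | 0 | 0
0 | 1 | 1 | 0 | 1 | 1
0 | 1 | 1 | 1 | 1 | 1
1 | 0 | 0 | 0 | 1 | 1
1 | 0 | 0 | 1 | 0 | 0
1 | 0 | 1 | 0 | 0 | 0
1 | 0 | 1 | 1 | 1 | 1
1 | 1 | 0 | 0 | 0 | 0
1 | 1 | 0 | 1 | 0 | 0
1 | 1 | 1 | 0 | 1 | 1
1 | 1 | 1 | 1 | 1 | 1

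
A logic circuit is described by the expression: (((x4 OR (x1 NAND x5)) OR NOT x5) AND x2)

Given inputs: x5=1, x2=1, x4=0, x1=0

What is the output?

Substituting: (((0 OR (0 NAND 1)) OR NOT 1) AND 1)
= 1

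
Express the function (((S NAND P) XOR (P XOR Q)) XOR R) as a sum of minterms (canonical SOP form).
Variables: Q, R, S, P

Σm(0, 2, 3, 5, 9, 12, 14, 15) = (NOT Q AND NOT R AND NOT S AND NOT P) OR (NOT Q AND NOT R AND S AND NOT P) OR (NOT Q AND NOT R AND S AND P) OR (NOT Q AND R AND NOT S AND P) OR (Q AND NOT R AND NOT S AND P) OR (Q AND R AND NOT S AND NOT P) OR (Q AND R AND S AND NOT P) OR (Q AND R AND S AND P)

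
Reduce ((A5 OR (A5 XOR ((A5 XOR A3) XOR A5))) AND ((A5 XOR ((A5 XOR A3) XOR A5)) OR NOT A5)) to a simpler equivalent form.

By distribution ((E OR v) AND (E OR NOT v) = E) then XOR self-cancellation ((E XOR v) XOR v = E):
= (A5 XOR A3)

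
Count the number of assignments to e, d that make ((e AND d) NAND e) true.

Satisfying assignments: (0,0), (0,1), (1,0)
Count: 3 out of 4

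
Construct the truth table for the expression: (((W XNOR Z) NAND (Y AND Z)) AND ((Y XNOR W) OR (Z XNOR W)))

Y | W | Z | Output
------------------
0 | 0 | 0 | 1
0 | 0 | 1 | 1
0 | 1 | 0 | 0
0 | 1 | 1 | 1
1 | 0 | 0 | 1
1 | 0 | 1 | 0
1 | 1 | 0 | 1
1 | 1 | 1 | 0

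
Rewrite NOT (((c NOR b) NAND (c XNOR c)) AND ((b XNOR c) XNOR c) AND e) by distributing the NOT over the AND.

NOT ((c NOR b) NAND (c XNOR c)) OR NOT ((b XNOR c) XNOR c) OR NOT e
De Morgan's: NOT(AND of terms) = OR of negations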